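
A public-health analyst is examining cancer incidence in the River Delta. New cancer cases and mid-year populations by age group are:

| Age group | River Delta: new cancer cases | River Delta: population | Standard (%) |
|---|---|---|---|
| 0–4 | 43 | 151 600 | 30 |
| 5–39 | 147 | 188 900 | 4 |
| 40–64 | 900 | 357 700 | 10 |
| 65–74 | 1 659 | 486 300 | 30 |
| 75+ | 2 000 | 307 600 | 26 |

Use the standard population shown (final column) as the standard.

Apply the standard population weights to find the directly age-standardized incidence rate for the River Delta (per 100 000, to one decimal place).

308.2

Age-specific rates per 100 000 for the River Delta: 28.36, 77.82, 251.61, 341.15, 650.20.
Standard weights: 0.30, 0.04, 0.10, 0.30, 0.26.
Standardized rate: 0.3000×28.36 + 0.0400×77.82 + 0.1000×251.61 + 0.3000×341.15 + 0.2600×650.20 = 308.1777 per 100 000.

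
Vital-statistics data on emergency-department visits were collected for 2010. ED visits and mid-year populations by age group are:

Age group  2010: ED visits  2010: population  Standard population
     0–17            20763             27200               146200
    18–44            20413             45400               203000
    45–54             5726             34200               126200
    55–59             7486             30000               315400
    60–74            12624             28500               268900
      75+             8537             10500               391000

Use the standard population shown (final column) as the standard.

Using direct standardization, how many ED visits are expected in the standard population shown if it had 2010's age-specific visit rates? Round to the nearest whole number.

Age-specific rates per 1000 for 2010: 763.346, 449.626, 167.427, 249.533, 442.947, 813.048.
Expected ED visits = Σ (standard pop × age-specific rate ÷ 1000)
= 146200×763.346/1000 + 203000×449.626/1000 + 126200×167.427/1000 + 315400×249.533/1000 + 268900×442.947/1000 + 391000×813.048/1000
= 111601.12 + 91273.99 + 21129.27 + 78702.81 + 119108.55 + 317901.62 = 739717.37.

739717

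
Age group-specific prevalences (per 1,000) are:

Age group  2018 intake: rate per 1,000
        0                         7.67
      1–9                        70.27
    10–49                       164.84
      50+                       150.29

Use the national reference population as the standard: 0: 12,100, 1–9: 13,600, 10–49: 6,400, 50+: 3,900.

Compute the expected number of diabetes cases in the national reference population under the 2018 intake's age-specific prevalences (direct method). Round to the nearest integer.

Expected diabetes cases = Σ (standard pop × age-specific rate ÷ 1,000)
= 12,100×7.67/1,000 + 13,600×70.27/1,000 + 6,400×164.84/1,000 + 3,900×150.29/1,000
= 92.81 + 955.67 + 1054.98 + 586.13 = 2689.59.

2690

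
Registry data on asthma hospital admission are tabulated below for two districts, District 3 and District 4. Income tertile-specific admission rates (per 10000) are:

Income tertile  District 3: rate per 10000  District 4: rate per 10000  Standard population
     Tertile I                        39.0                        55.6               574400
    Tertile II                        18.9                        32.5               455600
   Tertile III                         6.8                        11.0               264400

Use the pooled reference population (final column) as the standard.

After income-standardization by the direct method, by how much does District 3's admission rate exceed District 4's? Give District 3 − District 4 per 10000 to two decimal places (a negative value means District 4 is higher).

Standard total = 1294400; weights = 0.4438, 0.3520, 0.2043.
District 3: 0.4438×39.0 + 0.3520×18.9 + 0.2043×6.8 = 25.3479 per 10000.
District 4: 0.4438×55.6 + 0.3520×32.5 + 0.2043×11.0 = 38.3591 per 10000.
Difference = 25.3479 − 38.3591 = -13.0112.

-13.01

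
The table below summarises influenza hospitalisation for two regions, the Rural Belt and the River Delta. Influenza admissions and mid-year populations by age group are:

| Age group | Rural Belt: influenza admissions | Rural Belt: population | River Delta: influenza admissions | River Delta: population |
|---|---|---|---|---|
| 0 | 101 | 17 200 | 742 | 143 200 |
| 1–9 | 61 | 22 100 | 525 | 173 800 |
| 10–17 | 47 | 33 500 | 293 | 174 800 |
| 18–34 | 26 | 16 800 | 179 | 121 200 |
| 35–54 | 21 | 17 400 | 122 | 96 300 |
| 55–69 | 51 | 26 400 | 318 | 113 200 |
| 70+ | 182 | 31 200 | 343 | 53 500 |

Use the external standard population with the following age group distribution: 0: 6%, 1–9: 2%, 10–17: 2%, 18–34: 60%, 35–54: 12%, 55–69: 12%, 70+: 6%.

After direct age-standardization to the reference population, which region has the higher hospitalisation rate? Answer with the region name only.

Age-specific rates per 100 000 for the Rural Belt: 587.21, 276.02, 140.30, 154.76, 120.69, 193.18, 583.33.
For the River Delta: 518.16, 302.07, 167.62, 147.69, 126.69, 280.92, 641.12.
Standard weights: 0.06, 0.02, 0.02, 0.60, 0.12, 0.12, 0.06.
The Rural Belt: 0.0600×587.21 + 0.0200×276.02 + 0.0200×140.30 + 0.6000×154.76 + 0.1200×120.69 + 0.1200×193.18 + 0.0600×583.33 = 209.0806 per 100 000.
The River Delta: 0.0600×518.16 + 0.0200×302.07 + 0.0200×167.62 + 0.6000×147.69 + 0.1200×126.69 + 0.1200×280.92 + 0.0600×641.12 = 216.4771 per 100 000.
The crude rates (297.08 vs 287.90) would put the Rural Belt higher, but that reflects its age composition; once standardized to a common age structure, the River Delta has the higher underlying rate.

River Delta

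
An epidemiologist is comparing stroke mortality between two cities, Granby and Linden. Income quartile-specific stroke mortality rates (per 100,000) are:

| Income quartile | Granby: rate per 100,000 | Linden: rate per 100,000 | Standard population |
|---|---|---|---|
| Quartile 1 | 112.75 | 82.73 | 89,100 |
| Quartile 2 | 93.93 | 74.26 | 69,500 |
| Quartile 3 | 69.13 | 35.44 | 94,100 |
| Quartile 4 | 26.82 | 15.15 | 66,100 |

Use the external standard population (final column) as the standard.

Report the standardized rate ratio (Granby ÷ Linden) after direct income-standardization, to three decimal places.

1.473

Standard total = 318,800; weights = 0.2795, 0.2180, 0.2952, 0.2073.
Granby: 0.2795×112.75 + 0.2180×93.93 + 0.2952×69.13 + 0.2073×26.82 = 77.9551 per 100,000.
Linden: 0.2795×82.73 + 0.2180×74.26 + 0.2952×35.44 + 0.2073×15.15 = 52.9129 per 100,000.
Ratio = 77.9551 ÷ 52.9129 = 1.47327.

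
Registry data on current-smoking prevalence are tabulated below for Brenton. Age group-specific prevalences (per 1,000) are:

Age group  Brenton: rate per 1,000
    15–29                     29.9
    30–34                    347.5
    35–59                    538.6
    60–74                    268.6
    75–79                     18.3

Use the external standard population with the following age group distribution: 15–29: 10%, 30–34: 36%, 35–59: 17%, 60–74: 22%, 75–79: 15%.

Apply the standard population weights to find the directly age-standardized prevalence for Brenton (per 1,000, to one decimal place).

Standard weights: 0.10, 0.36, 0.17, 0.22, 0.15.
Standardized rate: 0.1000×29.9 + 0.3600×347.5 + 0.1700×538.6 + 0.2200×268.6 + 0.1500×18.3 = 281.4890 per 1,000.

281.5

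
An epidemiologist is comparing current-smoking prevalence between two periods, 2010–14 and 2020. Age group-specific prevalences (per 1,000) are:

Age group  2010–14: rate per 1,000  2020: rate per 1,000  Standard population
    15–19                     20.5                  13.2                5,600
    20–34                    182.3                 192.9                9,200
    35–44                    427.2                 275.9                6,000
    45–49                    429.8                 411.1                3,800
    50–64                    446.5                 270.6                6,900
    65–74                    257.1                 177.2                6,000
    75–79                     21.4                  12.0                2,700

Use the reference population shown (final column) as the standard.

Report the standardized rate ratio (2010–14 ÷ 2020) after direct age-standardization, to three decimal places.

1.329

Standard total = 40,200; weights = 0.1393, 0.2289, 0.1493, 0.0945, 0.1716, 0.1493, 0.0672.
2010–14: 0.1393×20.5 + 0.2289×182.3 + 0.1493×427.2 + 0.0945×429.8 + 0.1716×446.5 + 0.1493×257.1 + 0.0672×21.4 = 265.4137 per 1,000.
2020: 0.1393×13.2 + 0.2289×192.9 + 0.1493×275.9 + 0.0945×411.1 + 0.1716×270.6 + 0.1493×177.2 + 0.0672×12.0 = 199.7244 per 1,000.
Ratio = 265.4137 ÷ 199.7244 = 1.32890.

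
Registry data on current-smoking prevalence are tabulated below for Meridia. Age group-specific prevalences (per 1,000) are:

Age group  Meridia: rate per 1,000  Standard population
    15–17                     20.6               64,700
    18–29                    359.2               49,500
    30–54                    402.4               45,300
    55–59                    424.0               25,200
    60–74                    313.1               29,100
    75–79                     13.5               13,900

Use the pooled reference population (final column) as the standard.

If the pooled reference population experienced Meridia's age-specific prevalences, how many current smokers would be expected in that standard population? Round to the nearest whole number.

57326

Expected current smokers = Σ (standard pop × age-specific rate ÷ 1,000)
= 64,700×20.6/1,000 + 49,500×359.2/1,000 + 45,300×402.4/1,000 + 25,200×424.0/1,000 + 29,100×313.1/1,000 + 13,900×13.5/1,000
= 1332.82 + 17780.40 + 18228.72 + 10684.80 + 9111.21 + 187.65 = 57325.60.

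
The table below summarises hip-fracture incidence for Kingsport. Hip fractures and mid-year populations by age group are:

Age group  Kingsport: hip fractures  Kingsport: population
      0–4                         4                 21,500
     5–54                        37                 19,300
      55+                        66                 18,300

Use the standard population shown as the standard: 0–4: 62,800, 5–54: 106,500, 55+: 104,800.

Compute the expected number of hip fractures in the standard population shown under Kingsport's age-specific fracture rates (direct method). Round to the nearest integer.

594

Age-specific rates per 100,000 for Kingsport: 18.60, 191.71, 360.66.
Expected hip fractures = Σ (standard pop × age-specific rate ÷ 100,000)
= 62,800×18.60/100,000 + 106,500×191.71/100,000 + 104,800×360.66/100,000
= 11.68 + 204.17 + 377.97 = 593.82.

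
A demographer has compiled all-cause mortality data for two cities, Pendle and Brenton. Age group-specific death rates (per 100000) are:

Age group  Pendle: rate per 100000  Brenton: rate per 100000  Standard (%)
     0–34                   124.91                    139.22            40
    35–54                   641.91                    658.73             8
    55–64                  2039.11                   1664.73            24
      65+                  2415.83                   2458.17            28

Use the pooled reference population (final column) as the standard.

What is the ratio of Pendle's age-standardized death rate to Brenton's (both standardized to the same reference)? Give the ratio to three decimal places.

1.059

Standard weights: 0.40, 0.08, 0.24, 0.28.
Pendle: 0.4000×124.91 + 0.0800×641.91 + 0.2400×2039.11 + 0.2800×2415.83 = 1267.1356 per 100000.
Brenton: 0.4000×139.22 + 0.0800×658.73 + 0.2400×1664.73 + 0.2800×2458.17 = 1196.2092 per 100000.
Ratio = 1267.1356 ÷ 1196.2092 = 1.05929.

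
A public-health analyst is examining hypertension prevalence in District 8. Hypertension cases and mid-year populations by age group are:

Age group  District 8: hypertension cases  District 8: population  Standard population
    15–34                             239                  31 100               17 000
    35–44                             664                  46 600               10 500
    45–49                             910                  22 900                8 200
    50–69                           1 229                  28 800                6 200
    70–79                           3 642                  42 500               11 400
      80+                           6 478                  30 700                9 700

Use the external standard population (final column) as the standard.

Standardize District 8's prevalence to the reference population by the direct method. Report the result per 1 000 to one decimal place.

61.8

Age-specific rates per 1 000 for District 8: 7.685, 14.249, 39.738, 42.674, 85.694, 211.010.
Standard total = 63 000; weights = 0.2698, 0.1667, 0.1302, 0.0984, 0.1810, 0.1540.
Standardized rate: 0.2698×7.685 + 0.1667×14.249 + 0.1302×39.738 + 0.0984×42.674 + 0.1810×85.694 + 0.1540×211.010 = 61.8158 per 1 000.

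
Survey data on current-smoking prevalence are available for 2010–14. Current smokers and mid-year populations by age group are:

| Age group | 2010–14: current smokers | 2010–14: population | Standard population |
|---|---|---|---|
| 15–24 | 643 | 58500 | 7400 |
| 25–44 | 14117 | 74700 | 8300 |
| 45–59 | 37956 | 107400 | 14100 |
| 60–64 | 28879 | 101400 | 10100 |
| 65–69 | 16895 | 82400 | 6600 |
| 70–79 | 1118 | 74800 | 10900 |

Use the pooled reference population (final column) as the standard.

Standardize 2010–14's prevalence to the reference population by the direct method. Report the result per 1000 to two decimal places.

192.08

Age-specific rates per 1000 for 2010–14: 10.991, 188.983, 353.408, 284.803, 205.036, 14.947.
Standard total = 57400; weights = 0.1289, 0.1446, 0.2456, 0.1760, 0.1150, 0.1899.
Standardized rate: 0.1289×10.991 + 0.1446×188.983 + 0.2456×353.408 + 0.1760×284.803 + 0.1150×205.036 + 0.1899×14.947 = 192.0838 per 1000.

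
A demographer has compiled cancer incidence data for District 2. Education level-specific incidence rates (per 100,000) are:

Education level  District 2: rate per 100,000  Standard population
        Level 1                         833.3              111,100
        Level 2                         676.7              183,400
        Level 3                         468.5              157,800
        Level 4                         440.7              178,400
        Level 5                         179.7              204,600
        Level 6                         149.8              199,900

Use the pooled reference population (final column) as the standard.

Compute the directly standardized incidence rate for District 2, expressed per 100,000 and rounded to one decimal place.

421.1

Standard total = 1,035,200; weights = 0.1073, 0.1772, 0.1524, 0.1723, 0.1976, 0.1931.
Standardized rate: 0.1073×833.3 + 0.1772×676.7 + 0.1524×468.5 + 0.1723×440.7 + 0.1976×179.7 + 0.1931×149.8 = 421.1246 per 100,000.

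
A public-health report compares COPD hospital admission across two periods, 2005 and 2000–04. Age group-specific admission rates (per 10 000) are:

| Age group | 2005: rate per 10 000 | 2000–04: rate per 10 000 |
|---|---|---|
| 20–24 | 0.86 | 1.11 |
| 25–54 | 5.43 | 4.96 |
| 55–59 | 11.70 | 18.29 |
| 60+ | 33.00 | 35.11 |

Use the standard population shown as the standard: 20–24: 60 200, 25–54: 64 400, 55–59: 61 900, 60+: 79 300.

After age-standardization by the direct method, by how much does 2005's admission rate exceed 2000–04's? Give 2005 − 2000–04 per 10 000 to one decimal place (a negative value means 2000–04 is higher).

Standard total = 265 800; weights = 0.2265, 0.2423, 0.2329, 0.2983.
2005: 0.2265×0.86 + 0.2423×5.43 + 0.2329×11.70 + 0.2983×33.00 = 14.0805 per 10 000.
2000–04: 0.2265×1.11 + 0.2423×4.96 + 0.2329×18.29 + 0.2983×35.11 = 16.1874 per 10 000.
Difference = 14.0805 − 16.1874 = -2.1069.

-2.1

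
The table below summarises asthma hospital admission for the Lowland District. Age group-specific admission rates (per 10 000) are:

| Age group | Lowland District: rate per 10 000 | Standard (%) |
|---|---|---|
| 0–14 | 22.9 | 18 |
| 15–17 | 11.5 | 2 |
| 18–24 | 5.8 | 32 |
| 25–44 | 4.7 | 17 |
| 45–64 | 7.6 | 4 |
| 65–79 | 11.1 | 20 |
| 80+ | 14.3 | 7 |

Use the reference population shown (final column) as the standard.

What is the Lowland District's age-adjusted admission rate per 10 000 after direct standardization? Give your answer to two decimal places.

10.53

Standard weights: 0.18, 0.02, 0.32, 0.17, 0.04, 0.20, 0.07.
Standardized rate: 0.1800×22.9 + 0.0200×11.5 + 0.3200×5.8 + 0.1700×4.7 + 0.0400×7.6 + 0.2000×11.1 + 0.0700×14.3 = 10.5320 per 10 000.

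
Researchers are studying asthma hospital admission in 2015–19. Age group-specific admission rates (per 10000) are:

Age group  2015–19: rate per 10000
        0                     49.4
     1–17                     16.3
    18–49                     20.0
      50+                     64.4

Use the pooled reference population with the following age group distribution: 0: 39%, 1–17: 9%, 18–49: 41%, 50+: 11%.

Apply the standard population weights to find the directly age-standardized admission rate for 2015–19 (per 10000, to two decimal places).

36.02

Standard weights: 0.39, 0.09, 0.41, 0.11.
Standardized rate: 0.3900×49.4 + 0.0900×16.3 + 0.4100×20.0 + 0.1100×64.4 = 36.0170 per 10000.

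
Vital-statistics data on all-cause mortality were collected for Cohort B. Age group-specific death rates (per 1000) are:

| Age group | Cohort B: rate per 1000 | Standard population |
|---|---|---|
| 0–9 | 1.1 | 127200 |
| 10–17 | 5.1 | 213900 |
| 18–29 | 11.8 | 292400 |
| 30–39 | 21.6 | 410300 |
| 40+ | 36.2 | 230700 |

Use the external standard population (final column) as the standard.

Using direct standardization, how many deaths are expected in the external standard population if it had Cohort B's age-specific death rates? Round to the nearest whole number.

Expected deaths = Σ (standard pop × age-specific rate ÷ 1000)
= 127200×1.1/1000 + 213900×5.1/1000 + 292400×11.8/1000 + 410300×21.6/1000 + 230700×36.2/1000
= 139.92 + 1090.89 + 3450.32 + 8862.48 + 8351.34 = 21894.95.

21895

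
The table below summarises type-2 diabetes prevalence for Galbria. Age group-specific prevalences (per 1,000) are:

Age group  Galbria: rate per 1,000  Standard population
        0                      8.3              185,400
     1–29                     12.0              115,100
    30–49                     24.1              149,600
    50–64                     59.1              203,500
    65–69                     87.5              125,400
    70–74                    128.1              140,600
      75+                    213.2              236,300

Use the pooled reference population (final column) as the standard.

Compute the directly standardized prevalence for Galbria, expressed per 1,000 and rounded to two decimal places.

84.71

Standard total = 1,155,900; weights = 0.1604, 0.0996, 0.1294, 0.1761, 0.1085, 0.1216, 0.2044.
Standardized rate: 0.1604×8.3 + 0.0996×12.0 + 0.1294×24.1 + 0.1761×59.1 + 0.1085×87.5 + 0.1216×128.1 + 0.2044×213.2 = 84.7087 per 1,000.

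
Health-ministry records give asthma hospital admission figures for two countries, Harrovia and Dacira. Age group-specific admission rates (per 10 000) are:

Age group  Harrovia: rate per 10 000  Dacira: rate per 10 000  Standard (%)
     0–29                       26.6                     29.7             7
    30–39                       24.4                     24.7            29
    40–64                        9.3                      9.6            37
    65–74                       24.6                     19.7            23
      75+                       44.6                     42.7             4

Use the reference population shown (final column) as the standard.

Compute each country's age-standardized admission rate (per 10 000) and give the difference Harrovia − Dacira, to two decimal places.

Standard weights: 0.07, 0.29, 0.37, 0.23, 0.04.
Harrovia: 0.0700×26.6 + 0.2900×24.4 + 0.3700×9.3 + 0.2300×24.6 + 0.0400×44.6 = 19.8210 per 10 000.
Dacira: 0.0700×29.7 + 0.2900×24.7 + 0.3700×9.6 + 0.2300×19.7 + 0.0400×42.7 = 19.0330 per 10 000.
Difference = 19.8210 − 19.0330 = 0.7880.

0.79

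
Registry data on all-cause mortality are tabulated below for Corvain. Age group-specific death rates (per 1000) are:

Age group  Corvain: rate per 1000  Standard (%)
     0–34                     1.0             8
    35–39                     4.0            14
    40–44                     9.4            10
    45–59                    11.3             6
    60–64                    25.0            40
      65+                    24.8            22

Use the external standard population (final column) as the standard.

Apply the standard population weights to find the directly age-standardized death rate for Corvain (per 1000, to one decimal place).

Standard weights: 0.08, 0.14, 0.10, 0.06, 0.40, 0.22.
Standardized rate: 0.0800×1.0 + 0.1400×4.0 + 0.1000×9.4 + 0.0600×11.3 + 0.4000×25.0 + 0.2200×24.8 = 17.7140 per 1000.

17.7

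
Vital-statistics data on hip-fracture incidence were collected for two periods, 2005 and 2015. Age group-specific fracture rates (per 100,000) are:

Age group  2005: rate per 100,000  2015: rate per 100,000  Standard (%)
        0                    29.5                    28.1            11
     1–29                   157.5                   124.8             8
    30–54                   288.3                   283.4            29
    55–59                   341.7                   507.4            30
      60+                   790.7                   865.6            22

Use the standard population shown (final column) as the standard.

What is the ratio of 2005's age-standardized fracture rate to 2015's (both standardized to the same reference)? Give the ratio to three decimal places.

0.858

Standard weights: 0.11, 0.08, 0.29, 0.30, 0.22.
2005: 0.1100×29.5 + 0.0800×157.5 + 0.2900×288.3 + 0.3000×341.7 + 0.2200×790.7 = 375.9160 per 100,000.
2015: 0.1100×28.1 + 0.0800×124.8 + 0.2900×283.4 + 0.3000×507.4 + 0.2200×865.6 = 437.9130 per 100,000.
Ratio = 375.9160 ÷ 437.9130 = 0.85843.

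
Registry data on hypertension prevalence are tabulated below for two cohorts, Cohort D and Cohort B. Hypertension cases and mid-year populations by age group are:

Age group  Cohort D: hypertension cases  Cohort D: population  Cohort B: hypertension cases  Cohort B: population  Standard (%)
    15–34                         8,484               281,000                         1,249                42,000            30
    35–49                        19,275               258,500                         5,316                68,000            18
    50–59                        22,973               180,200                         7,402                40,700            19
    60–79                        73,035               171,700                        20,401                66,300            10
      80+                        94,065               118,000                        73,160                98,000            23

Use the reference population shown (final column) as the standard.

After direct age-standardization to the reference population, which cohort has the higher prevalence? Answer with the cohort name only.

Age-specific rates per 1,000 for Cohort D: 30.192, 74.565, 127.486, 425.364, 797.161.
For Cohort B: 29.738, 78.176, 181.867, 307.707, 746.531.
Standard weights: 0.30, 0.18, 0.19, 0.10, 0.23.
Cohort D: 0.3000×30.192 + 0.1800×74.565 + 0.1900×127.486 + 0.1000×425.364 + 0.2300×797.161 = 272.5851 per 1,000.
Cohort B: 0.3000×29.738 + 0.1800×78.176 + 0.1900×181.867 + 0.1000×307.707 + 0.2300×746.531 = 260.0208 per 1,000.
The crude rates (215.80 vs 341.36) would put Cohort B higher, but that reflects its age composition; once standardized to a common age structure, Cohort D has the higher underlying rate.

Cohort D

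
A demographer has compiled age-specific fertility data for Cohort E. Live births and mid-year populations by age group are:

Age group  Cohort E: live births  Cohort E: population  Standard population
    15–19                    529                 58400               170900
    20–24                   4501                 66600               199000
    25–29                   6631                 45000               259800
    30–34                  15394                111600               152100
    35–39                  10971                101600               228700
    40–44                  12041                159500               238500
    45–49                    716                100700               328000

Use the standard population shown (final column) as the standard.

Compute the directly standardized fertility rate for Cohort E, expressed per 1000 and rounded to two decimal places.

75.65

Age-specific rates per 1000 for Cohort E: 9.058, 67.583, 147.356, 137.939, 107.982, 75.492, 7.110.
Standard total = 1577000; weights = 0.1084, 0.1262, 0.1647, 0.0964, 0.1450, 0.1512, 0.2080.
Standardized rate: 0.1084×9.058 + 0.1262×67.583 + 0.1647×147.356 + 0.0964×137.939 + 0.1450×107.982 + 0.1512×75.492 + 0.2080×7.110 = 75.6456 per 1000.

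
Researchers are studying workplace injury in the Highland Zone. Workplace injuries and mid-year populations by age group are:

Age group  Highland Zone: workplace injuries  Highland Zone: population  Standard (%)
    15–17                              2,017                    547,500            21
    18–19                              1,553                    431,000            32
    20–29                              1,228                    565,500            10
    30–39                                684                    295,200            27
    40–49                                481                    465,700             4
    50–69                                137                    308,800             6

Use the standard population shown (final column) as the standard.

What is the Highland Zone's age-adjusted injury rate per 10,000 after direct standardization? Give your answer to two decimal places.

Age-specific rates per 10,000 for the Highland Zone: 36.84, 36.03, 21.72, 23.17, 10.33, 4.44.
Standard weights: 0.21, 0.32, 0.10, 0.27, 0.04, 0.06.
Standardized rate: 0.2100×36.84 + 0.3200×36.03 + 0.1000×21.72 + 0.2700×23.17 + 0.0400×10.33 + 0.0600×4.44 = 28.3738 per 10,000.

28.37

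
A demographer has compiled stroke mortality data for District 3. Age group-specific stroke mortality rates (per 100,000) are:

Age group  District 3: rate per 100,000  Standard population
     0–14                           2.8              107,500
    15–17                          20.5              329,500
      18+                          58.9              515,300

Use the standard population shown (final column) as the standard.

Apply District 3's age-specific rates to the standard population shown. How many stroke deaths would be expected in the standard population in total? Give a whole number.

Expected stroke deaths = Σ (standard pop × age-specific rate ÷ 100,000)
= 107,500×2.8/100,000 + 329,500×20.5/100,000 + 515,300×58.9/100,000
= 3.01 + 67.55 + 303.51 = 374.07.

374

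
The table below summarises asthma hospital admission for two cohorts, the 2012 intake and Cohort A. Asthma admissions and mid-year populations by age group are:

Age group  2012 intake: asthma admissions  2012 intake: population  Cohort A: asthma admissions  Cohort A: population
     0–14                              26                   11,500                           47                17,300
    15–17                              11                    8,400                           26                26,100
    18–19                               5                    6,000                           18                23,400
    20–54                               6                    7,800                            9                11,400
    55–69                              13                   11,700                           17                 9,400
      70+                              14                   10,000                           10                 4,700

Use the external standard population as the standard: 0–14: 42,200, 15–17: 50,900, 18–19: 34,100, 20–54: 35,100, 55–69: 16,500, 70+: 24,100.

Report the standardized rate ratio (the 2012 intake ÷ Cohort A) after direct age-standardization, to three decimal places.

Age-specific rates per 10,000 for the 2012 intake: 22.61, 13.10, 8.33, 7.69, 11.11, 14.00.
For Cohort A: 27.17, 9.96, 7.69, 7.89, 18.09, 21.28.
Standard total = 202,900; weights = 0.2080, 0.2509, 0.1681, 0.1730, 0.0813, 0.1188.
The 2012 intake: 0.2080×22.61 + 0.2509×13.10 + 0.1681×8.33 + 0.1730×7.69 + 0.0813×11.11 + 0.1188×14.00 = 13.2850 per 10,000.
Cohort A: 0.2080×27.17 + 0.2509×9.96 + 0.1681×7.69 + 0.1730×7.89 + 0.0813×18.09 + 0.1188×21.28 = 14.8059 per 10,000.
Ratio = 13.2850 ÷ 14.8059 = 0.89728.

0.897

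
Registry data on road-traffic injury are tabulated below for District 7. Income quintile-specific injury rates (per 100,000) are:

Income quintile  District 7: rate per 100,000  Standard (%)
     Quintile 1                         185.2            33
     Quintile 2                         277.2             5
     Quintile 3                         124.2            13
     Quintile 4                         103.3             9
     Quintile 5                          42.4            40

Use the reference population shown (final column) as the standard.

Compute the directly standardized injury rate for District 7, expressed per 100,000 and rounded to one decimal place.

Standard weights: 0.33, 0.05, 0.13, 0.09, 0.40.
Standardized rate: 0.3300×185.2 + 0.0500×277.2 + 0.1300×124.2 + 0.0900×103.3 + 0.4000×42.4 = 117.3790 per 100,000.

117.4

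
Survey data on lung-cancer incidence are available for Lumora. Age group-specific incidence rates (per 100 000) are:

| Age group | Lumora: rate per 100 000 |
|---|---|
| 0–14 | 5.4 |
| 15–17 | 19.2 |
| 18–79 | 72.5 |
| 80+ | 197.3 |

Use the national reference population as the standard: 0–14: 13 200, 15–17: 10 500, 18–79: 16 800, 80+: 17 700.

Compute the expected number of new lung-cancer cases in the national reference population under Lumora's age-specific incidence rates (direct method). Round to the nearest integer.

Expected new lung-cancer cases = Σ (standard pop × age-specific rate ÷ 100 000)
= 13 200×5.4/100 000 + 10 500×19.2/100 000 + 16 800×72.5/100 000 + 17 700×197.3/100 000
= 0.71 + 2.02 + 12.18 + 34.92 = 49.83.

50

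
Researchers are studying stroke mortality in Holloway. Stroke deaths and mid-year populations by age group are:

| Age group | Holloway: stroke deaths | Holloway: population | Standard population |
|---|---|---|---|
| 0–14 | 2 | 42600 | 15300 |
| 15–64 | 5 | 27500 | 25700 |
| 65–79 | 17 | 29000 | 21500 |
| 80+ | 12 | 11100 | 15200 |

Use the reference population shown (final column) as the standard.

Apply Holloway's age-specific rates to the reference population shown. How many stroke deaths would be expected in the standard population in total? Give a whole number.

Age-specific rates per 100000 for Holloway: 4.69, 18.18, 58.62, 108.11.
Expected stroke deaths = Σ (standard pop × age-specific rate ÷ 100000)
= 15300×4.69/100000 + 25700×18.18/100000 + 21500×58.62/100000 + 15200×108.11/100000
= 0.72 + 4.67 + 12.60 + 16.43 = 34.43.

34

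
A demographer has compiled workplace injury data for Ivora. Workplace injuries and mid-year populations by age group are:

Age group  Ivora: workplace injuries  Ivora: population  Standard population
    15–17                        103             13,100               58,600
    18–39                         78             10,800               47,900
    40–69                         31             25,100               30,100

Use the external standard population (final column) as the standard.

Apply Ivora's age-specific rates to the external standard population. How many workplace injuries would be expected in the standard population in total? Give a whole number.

Age-specific rates per 10,000 for Ivora: 78.63, 72.22, 12.35.
Expected workplace injuries = Σ (standard pop × age-specific rate ÷ 10,000)
= 58,600×78.63/10,000 + 47,900×72.22/10,000 + 30,100×12.35/10,000
= 460.75 + 345.94 + 37.18 = 843.87.

844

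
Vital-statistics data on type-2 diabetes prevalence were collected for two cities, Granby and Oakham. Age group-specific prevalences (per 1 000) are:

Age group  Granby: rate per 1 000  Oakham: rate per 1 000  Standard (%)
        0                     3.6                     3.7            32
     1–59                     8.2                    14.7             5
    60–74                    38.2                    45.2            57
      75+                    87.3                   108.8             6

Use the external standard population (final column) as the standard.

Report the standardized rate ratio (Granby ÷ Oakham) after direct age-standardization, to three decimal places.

0.835

Standard weights: 0.32, 0.05, 0.57, 0.06.
Granby: 0.3200×3.6 + 0.0500×8.2 + 0.5700×38.2 + 0.0600×87.3 = 28.5740 per 1 000.
Oakham: 0.3200×3.7 + 0.0500×14.7 + 0.5700×45.2 + 0.0600×108.8 = 34.2110 per 1 000.
Ratio = 28.5740 ÷ 34.2110 = 0.83523.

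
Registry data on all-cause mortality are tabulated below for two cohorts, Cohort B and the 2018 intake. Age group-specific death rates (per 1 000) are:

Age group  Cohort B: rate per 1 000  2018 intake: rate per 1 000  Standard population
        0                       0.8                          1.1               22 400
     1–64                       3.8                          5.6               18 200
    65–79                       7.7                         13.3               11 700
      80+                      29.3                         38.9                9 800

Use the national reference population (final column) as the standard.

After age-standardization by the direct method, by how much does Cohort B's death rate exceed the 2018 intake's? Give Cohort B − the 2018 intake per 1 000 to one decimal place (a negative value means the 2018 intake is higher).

-3.2

Standard total = 62 100; weights = 0.3607, 0.2931, 0.1884, 0.1578.
Cohort B: 0.3607×0.8 + 0.2931×3.8 + 0.1884×7.7 + 0.1578×29.3 = 7.4768 per 1 000.
The 2018 intake: 0.3607×1.1 + 0.2931×5.6 + 0.1884×13.3 + 0.1578×38.9 = 10.6826 per 1 000.
Difference = 7.4768 − 10.6826 = -3.2058.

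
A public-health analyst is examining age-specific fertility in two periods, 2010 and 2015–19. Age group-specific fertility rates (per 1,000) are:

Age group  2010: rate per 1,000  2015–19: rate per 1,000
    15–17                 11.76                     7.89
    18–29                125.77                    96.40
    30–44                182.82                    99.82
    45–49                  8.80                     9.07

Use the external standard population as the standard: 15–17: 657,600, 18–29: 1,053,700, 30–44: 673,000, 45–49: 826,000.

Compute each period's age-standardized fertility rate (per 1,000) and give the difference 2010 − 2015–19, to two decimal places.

Standard total = 3,210,300; weights = 0.2048, 0.3282, 0.2096, 0.2573.
2010: 0.2048×11.76 + 0.3282×125.77 + 0.2096×182.82 + 0.2573×8.80 = 84.2799 per 1,000.
2015–19: 0.2048×7.89 + 0.3282×96.40 + 0.2096×99.82 + 0.2573×9.07 = 56.5168 per 1,000.
Difference = 84.2799 − 56.5168 = 27.7632.

27.76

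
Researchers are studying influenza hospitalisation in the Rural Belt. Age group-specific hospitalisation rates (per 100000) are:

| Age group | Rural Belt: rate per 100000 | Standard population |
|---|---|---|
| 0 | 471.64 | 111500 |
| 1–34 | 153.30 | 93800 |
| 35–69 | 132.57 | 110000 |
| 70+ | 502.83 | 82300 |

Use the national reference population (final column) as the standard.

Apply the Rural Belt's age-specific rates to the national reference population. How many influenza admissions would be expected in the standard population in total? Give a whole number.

Expected influenza admissions = Σ (standard pop × age-specific rate ÷ 100000)
= 111500×471.64/100000 + 93800×153.30/100000 + 110000×132.57/100000 + 82300×502.83/100000
= 525.88 + 143.80 + 145.83 + 413.83 = 1229.33.

1229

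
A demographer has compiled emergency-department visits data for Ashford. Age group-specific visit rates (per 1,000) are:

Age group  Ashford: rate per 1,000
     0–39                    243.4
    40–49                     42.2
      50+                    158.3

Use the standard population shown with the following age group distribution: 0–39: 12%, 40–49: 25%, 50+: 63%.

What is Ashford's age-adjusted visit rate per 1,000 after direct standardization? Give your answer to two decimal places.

139.49

Standard weights: 0.12, 0.25, 0.63.
Standardized rate: 0.1200×243.4 + 0.2500×42.2 + 0.6300×158.3 = 139.4870 per 1,000.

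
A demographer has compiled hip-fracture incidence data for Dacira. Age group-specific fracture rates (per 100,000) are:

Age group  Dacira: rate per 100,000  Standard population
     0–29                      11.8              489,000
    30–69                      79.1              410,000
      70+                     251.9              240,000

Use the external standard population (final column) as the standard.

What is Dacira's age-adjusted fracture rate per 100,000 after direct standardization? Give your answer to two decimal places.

86.62

Standard total = 1,139,000; weights = 0.4293, 0.3600, 0.2107.
Standardized rate: 0.4293×11.8 + 0.3600×79.1 + 0.2107×251.9 = 86.6174 per 100,000.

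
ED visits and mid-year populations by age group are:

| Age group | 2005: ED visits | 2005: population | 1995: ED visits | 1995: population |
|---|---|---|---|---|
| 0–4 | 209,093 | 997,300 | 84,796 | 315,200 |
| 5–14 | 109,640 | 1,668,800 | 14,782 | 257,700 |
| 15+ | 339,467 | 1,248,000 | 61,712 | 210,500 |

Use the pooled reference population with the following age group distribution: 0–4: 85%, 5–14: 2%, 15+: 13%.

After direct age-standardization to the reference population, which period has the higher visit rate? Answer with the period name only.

Age-specific rates per 1,000 for 2005: 209.659, 65.700, 272.009.
For 1995: 269.023, 57.361, 293.169.
Standard weights: 0.85, 0.02, 0.13.
2005: 0.8500×209.659 + 0.0200×65.700 + 0.1300×272.009 = 214.8854 per 1,000.
1995: 0.8500×269.023 + 0.0200×57.361 + 0.1300×293.169 = 267.9286 per 1,000.

1995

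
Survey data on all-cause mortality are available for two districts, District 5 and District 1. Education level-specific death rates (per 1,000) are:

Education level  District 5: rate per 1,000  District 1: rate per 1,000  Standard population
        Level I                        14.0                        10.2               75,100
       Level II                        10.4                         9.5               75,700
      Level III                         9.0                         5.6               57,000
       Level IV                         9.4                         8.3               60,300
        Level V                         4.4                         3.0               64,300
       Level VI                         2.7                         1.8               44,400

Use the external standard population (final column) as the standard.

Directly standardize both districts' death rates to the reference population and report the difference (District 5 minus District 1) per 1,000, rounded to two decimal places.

Standard total = 376,800; weights = 0.1993, 0.2009, 0.1513, 0.1600, 0.1706, 0.1178.
District 5: 0.1993×14.0 + 0.2009×10.4 + 0.1513×9.0 + 0.1600×9.4 + 0.1706×4.4 + 0.1178×2.7 = 8.8145 per 1,000.
District 1: 0.1993×10.2 + 0.2009×9.5 + 0.1513×5.6 + 0.1600×8.3 + 0.1706×3.0 + 0.1178×1.8 = 6.8410 per 1,000.
Difference = 8.8145 − 6.8410 = 1.9735.

1.97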